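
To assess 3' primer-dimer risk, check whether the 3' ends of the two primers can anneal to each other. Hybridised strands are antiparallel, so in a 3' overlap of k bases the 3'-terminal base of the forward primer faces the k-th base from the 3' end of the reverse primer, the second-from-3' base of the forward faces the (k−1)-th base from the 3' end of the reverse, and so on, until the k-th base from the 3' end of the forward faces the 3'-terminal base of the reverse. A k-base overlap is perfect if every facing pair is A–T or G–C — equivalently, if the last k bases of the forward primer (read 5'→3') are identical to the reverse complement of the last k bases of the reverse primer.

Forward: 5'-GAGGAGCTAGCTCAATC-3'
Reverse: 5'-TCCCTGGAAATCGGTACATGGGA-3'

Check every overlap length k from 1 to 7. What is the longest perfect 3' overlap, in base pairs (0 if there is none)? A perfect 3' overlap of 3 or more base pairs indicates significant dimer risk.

Last 7 bases (5'→3') — forward …CTCAATC, reverse …CATGGGA.
Reverse complement of the reverse primer's last 7 bases: TCCCATG; its first k bases are the reverse complement of the reverse primer's last k bases, so a perfect k-base overlap needs the forward primer's last k bases to equal them.
Comparing (forward last k vs required): k=1: C vs T ✗; k=2: TC vs TC ✓; k=3: ATC vs TCC ✗; k=4: AATC vs TCCC ✗; k=5: CAATC vs TCCCA ✗; k=6: TCAATC vs TCCCAT ✗; k=7: CTCAATC vs TCCCATG ✗.
Only k = 2 is perfect, so the longest perfect 3' overlap is 2.

Longest perfect overlap: 2 complementary base pairs; below the dimer-risk threshold (threshold 3).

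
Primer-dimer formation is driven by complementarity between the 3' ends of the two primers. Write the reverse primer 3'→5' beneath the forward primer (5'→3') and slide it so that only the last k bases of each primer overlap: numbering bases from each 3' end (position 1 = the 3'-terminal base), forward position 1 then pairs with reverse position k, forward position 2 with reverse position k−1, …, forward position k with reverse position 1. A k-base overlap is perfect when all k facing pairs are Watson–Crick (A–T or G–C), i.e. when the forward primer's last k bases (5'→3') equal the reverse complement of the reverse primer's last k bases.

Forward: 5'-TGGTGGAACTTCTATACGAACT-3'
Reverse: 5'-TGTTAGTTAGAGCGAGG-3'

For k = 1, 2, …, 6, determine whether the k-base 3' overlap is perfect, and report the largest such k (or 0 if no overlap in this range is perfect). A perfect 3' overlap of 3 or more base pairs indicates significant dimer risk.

Last 6 bases (5'→3') — forward …CGAACT, reverse …GCGAGG.
Reverse complement of the reverse primer's last 6 bases: CCTCGC; its first k bases are the reverse complement of the reverse primer's last k bases, so a perfect k-base overlap needs the forward primer's last k bases to equal them.
Comparing (forward last k vs required): k=1: T vs C ✗; k=2: CT vs CC ✗; k=3: ACT vs CCT ✗; k=4: AACT vs CCTC ✗; k=5: GAACT vs CCTCG ✗; k=6: CGAACT vs CCTCGC ✗.
No overlap length from 1 to 6 is perfect, so the longest perfect 3' overlap is 0.

Longest perfect overlap: 0 complementary base pairs; below the dimer-risk threshold (threshold 3).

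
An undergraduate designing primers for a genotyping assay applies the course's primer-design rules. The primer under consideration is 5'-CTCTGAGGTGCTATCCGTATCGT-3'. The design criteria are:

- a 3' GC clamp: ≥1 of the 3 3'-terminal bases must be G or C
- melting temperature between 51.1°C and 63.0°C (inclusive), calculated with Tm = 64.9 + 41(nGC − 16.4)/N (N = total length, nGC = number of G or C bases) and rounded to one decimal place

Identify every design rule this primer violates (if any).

Base counts: A=3, T=8, G=6, C=6 (length 23).
GC clamp: 3' end CGT has 2 G/C ✓
Tm: Tm = 64.9 + 41·(12 − 16.4)/23 = 57.1°C ✓

Meets all criteria.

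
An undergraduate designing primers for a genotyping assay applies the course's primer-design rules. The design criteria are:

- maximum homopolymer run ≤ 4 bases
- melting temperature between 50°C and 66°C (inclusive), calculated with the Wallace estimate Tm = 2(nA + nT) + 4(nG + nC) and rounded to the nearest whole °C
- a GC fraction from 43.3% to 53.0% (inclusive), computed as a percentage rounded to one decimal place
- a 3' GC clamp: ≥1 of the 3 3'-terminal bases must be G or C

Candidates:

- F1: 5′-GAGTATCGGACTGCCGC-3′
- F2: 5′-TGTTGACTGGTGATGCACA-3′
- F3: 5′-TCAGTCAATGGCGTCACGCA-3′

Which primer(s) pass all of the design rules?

F2 only.

F1 (17 nt, A=3 T=3 G=6 C=5): longest run = 2 ✓; Tm = 2·6 + 4·11 = 56°C ✓; GC 11/17 = 64.7%, outside 43.3–53.0% ✗; 3' end CGC has 3 G/C ✓ — fails.
F2 (19 nt, A=4 T=6 G=6 C=3): longest run = 2 ✓; Tm = 2·10 + 4·9 = 56°C ✓; GC 9/19 = 47.4% ✓; 3' end ACA has 1 G/C ✓ — passes.
F3 (20 nt, A=5 T=4 G=5 C=6): longest run = 2 ✓; Tm = 2·9 + 4·11 = 62°C ✓; GC 11/20 = 55.0%, outside 43.3–53.0% ✗; 3' end GCA has 2 G/C ✓ — fails.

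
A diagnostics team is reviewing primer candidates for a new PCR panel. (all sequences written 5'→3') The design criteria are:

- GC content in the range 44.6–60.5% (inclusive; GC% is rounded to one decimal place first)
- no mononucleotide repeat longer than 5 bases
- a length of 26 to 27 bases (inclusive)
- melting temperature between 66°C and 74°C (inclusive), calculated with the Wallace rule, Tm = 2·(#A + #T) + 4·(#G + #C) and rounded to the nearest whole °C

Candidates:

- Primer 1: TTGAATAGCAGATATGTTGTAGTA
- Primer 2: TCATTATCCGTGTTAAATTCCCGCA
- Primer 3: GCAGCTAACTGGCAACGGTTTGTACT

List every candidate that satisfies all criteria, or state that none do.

Primer 1 (24 nt, A=8 T=9 G=6 C=1): GC 7/24 = 29.2%, outside 44.6–60.5% ✗; longest run = 2 ✓; length 24, outside 26–27 ✗; Tm = 2·17 + 4·7 = 62°C, outside 66–74°C ✗ — fails.
Primer 2 (25 nt, A=6 T=9 G=3 C=7): GC 10/25 = 40.0%, outside 44.6–60.5% ✗; longest run = 3 ✓; length 25, outside 26–27 ✗; Tm = 2·15 + 4·10 = 70°C ✓ — fails.
Primer 3 (26 nt, A=6 T=7 G=7 C=6): GC 13/26 = 50.0% ✓; longest run = 3 ✓; length 26 ✓; Tm = 2·13 + 4·13 = 78°C, outside 66–74°C ✗ — fails.

None of the candidates satisfy all criteria.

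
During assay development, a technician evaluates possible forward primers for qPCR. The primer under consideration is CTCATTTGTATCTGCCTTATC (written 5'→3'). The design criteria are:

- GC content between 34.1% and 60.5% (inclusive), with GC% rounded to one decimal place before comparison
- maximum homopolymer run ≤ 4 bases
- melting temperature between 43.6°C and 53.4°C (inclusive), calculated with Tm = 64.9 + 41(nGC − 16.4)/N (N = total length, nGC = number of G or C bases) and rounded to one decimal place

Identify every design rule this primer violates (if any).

Meets all criteria.

Base counts: A=3, T=10, G=2, C=6 (length 21).
GC content: GC 8/21 = 38.1% ✓
homopolymer run: longest run = 3 ✓
Tm: Tm = 64.9 + 41·(8 − 16.4)/21 = 48.5°C ✓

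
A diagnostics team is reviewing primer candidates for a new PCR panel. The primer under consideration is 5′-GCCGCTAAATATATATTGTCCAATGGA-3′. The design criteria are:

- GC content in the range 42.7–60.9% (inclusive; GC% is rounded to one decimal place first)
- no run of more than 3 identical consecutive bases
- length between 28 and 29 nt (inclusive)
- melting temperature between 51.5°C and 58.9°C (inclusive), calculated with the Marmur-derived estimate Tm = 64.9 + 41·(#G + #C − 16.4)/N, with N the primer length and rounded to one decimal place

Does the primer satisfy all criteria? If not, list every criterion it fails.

Base counts: A=9, T=8, G=5, C=5 (length 27).
GC content: GC 10/27 = 37.0%, outside 42.7–60.9% ✗
homopolymer run: longest run = 3 ✓
length: length 27, outside 28–29 ✗
Tm: Tm = 64.9 + 41·(10 − 16.4)/27 = 55.2°C ✓

Fails: GC content, length.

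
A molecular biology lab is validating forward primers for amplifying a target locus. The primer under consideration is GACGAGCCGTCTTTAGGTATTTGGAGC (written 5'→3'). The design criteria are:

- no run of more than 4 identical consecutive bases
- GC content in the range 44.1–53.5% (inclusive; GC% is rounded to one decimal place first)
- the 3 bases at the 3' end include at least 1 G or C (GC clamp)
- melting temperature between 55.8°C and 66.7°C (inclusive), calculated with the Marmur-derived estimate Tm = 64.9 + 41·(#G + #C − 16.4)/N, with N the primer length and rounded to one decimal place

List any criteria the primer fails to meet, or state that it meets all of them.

Base counts: A=5, T=8, G=9, C=5 (length 27).
homopolymer run: longest run = 3 ✓
GC content: GC 14/27 = 51.9% ✓
GC clamp: 3' end AGC has 2 G/C ✓
Tm: Tm = 64.9 + 41·(14 − 16.4)/27 = 61.3°C ✓

Meets all criteria.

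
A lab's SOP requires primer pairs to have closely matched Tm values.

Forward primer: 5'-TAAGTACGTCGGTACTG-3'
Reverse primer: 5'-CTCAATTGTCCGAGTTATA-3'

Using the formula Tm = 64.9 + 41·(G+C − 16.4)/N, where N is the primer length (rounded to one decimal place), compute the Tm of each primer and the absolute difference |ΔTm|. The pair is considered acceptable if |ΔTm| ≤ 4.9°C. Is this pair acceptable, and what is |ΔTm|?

Forward: G+C = 8, N = 17 → Tm = 64.9 + 41·(8 − 16.4)/17 = 44.6°C.
Reverse: G+C = 7, N = 19 → Tm = 64.9 + 41·(7 − 16.4)/19 = 44.6°C.
|ΔTm| = |44.6 − 44.6| = 0.0°C, ≤ 4.9°C.

|ΔTm| = 0.0°C; the pair is acceptable.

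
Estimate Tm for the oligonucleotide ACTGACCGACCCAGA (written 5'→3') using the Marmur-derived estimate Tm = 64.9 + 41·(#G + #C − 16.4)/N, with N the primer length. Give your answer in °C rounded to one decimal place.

44.7°C

Base counts: A=5, T=1, G=3, C=6; G+C = 9, N = 15.
Tm = 64.9 + 41·(9 − 16.4)/15 = 64.9 + -303.40/15 = 44.7°C.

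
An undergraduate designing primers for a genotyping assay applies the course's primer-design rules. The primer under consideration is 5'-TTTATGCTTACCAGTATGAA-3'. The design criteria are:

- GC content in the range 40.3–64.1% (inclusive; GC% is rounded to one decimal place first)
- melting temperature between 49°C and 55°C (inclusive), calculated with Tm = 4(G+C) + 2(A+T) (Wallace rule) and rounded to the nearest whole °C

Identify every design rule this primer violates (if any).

Fails: GC content.

Base counts: A=6, T=8, G=3, C=3 (length 20).
GC content: GC 6/20 = 30.0%, outside 40.3–64.1% ✗
Tm: Tm = 2·14 + 4·6 = 52°C ✓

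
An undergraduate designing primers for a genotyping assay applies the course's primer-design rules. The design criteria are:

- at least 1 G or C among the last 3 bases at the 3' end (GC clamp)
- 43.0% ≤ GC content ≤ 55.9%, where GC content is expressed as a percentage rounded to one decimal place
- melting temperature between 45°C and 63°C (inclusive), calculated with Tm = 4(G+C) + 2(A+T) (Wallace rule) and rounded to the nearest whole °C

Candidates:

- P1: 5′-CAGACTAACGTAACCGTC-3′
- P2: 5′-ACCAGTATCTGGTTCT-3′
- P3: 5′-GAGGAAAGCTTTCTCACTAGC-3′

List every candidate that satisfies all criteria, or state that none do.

P1, P2 and P3.

P1 (18 nt, A=6 T=3 G=3 C=6): 3' end GTC has 2 G/C ✓; GC 9/18 = 50.0% ✓; Tm = 2·9 + 4·9 = 54°C ✓ — passes.
P2 (16 nt, A=3 T=6 G=3 C=4): 3' end TCT has 1 G/C ✓; GC 7/16 = 43.8% ✓; Tm = 2·9 + 4·7 = 46°C ✓ — passes.
P3 (21 nt, A=6 T=5 G=5 C=5): 3' end AGC has 2 G/C ✓; GC 10/21 = 47.6% ✓; Tm = 2·11 + 4·10 = 62°C ✓ — passes.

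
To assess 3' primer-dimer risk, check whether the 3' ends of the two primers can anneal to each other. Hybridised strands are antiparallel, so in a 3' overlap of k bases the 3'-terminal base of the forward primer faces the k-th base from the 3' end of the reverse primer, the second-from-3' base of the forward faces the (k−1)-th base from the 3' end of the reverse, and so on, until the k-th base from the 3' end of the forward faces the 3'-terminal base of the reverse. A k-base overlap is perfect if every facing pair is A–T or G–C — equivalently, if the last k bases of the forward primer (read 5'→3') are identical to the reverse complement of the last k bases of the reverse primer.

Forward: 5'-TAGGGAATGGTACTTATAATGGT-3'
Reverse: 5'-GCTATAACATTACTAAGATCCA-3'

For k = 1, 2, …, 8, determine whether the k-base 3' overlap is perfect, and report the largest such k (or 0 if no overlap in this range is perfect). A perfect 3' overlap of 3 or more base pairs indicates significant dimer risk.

Last 8 bases (5'→3') — forward …ATAATGGT, reverse …AAGATCCA.
Reverse complement of the reverse primer's last 8 bases: TGGATCTT; its first k bases are the reverse complement of the reverse primer's last k bases, so a perfect k-base overlap needs the forward primer's last k bases to equal them.
Comparing (forward last k vs required): k=1: T vs T ✓; k=2: GT vs TG ✗; k=3: GGT vs TGG ✗; k=4: TGGT vs TGGA ✗; k=5: ATGGT vs TGGAT ✗; k=6: AATGGT vs TGGATC ✗; k=7: TAATGGT vs TGGATCT ✗; k=8: ATAATGGT vs TGGATCTT ✗.
Only k = 1 is perfect, so the longest perfect 3' overlap is 1.

Longest perfect overlap: 1 complementary base pair; below the dimer-risk threshold (threshold 3).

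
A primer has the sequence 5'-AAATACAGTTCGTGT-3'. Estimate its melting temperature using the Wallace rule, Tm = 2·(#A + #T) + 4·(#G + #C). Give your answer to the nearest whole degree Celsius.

Base counts: A=5, T=5, G=3, C=2 (length 15).
Tm = 2·(5+5) + 4·(3+2) = 2·10 + 4·5 = 20 + 20 = 40°C.

40°C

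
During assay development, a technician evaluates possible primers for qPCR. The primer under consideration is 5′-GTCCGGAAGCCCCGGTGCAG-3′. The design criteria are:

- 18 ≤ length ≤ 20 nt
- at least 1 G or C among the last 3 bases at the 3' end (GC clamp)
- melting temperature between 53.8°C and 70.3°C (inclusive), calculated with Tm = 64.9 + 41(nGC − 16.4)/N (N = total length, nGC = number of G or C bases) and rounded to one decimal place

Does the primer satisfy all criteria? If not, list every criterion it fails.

Base counts: A=3, T=2, G=8, C=7 (length 20).
length: length 20 ✓
GC clamp: 3' end CAG has 2 G/C ✓
Tm: Tm = 64.9 + 41·(15 − 16.4)/20 = 62.0°C ✓

Meets all criteria.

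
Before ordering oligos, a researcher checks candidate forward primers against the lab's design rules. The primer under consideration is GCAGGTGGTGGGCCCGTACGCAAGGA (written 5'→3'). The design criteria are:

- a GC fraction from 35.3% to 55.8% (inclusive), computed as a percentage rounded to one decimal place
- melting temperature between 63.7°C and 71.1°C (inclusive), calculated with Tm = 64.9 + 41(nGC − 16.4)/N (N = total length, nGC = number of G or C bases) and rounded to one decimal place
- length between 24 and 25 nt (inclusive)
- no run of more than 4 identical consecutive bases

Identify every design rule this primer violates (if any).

Base counts: A=5, T=3, G=12, C=6 (length 26).
GC content: GC 18/26 = 69.2%, outside 35.3–55.8% ✗
Tm: Tm = 64.9 + 41·(18 − 16.4)/26 = 67.4°C ✓
length: length 26, outside 24–25 ✗
homopolymer run: longest run = 3 ✓

Fails: GC content, length.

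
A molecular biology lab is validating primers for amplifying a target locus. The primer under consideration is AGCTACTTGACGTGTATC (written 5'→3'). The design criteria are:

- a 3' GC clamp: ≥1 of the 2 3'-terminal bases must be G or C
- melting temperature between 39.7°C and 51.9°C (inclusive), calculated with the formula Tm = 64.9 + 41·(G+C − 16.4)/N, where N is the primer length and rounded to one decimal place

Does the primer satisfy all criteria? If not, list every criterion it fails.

Meets all criteria.

Base counts: A=4, T=6, G=4, C=4 (length 18).
GC clamp: 3' end TC has 1 G/C ✓
Tm: Tm = 64.9 + 41·(8 − 16.4)/18 = 45.8°C ✓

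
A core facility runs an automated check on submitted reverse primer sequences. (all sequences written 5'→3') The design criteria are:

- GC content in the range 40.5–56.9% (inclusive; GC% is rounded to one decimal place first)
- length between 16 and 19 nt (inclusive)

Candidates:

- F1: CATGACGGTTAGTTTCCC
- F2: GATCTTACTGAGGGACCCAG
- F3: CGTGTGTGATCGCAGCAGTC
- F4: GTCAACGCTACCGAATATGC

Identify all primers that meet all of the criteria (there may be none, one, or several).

F1 (18 nt, A=3 T=6 G=4 C=5): GC 9/18 = 50.0% ✓; length 18 ✓ — passes.
F2 (20 nt, A=5 T=4 G=6 C=5): GC 11/20 = 55.0% ✓; length 20, outside 16–19 ✗ — fails.
F3 (20 nt, A=3 T=5 G=7 C=5): GC 12/20 = 60.0%, outside 40.5–56.9% ✗; length 20, outside 16–19 ✗ — fails.
F4 (20 nt, A=6 T=4 G=4 C=6): GC 10/20 = 50.0% ✓; length 20, outside 16–19 ✗ — fails.

F1 only.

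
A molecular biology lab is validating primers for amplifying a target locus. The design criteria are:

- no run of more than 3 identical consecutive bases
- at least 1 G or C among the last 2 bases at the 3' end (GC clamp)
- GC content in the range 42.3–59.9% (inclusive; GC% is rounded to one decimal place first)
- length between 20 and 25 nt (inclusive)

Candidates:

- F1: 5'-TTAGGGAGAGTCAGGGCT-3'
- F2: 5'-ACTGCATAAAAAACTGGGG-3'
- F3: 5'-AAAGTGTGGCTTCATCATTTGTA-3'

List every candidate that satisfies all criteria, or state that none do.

F1 (18 nt, A=4 T=4 G=8 C=2): longest run = 3 ✓; 3' end CT has 1 G/C ✓; GC 10/18 = 55.6% ✓; length 18, outside 20–25 ✗ — fails.
F2 (19 nt, A=8 T=3 G=5 C=3): longest run = 6, exceeds 3 ✗; 3' end GG has 2 G/C ✓; GC 8/19 = 42.1%, outside 42.3–59.9% ✗; length 19, outside 20–25 ✗ — fails.
F3 (23 nt, A=6 T=9 G=5 C=3): longest run = 3 ✓; 3' end TA has 0 G/C, need ≥1 ✗; GC 8/23 = 34.8%, outside 42.3–59.9% ✗; length 23 ✓ — fails.

None of the candidates satisfy all criteria.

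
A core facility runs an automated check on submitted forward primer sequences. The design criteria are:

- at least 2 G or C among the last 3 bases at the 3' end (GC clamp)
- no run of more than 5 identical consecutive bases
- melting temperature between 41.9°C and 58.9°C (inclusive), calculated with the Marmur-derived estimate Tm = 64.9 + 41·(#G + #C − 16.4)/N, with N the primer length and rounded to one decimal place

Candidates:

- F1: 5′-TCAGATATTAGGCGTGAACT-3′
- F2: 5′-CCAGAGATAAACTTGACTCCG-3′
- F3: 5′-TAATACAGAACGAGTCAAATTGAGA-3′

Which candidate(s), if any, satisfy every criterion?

F1 (20 nt, A=6 T=6 G=5 C=3): 3' end ACT has 1 G/C, need ≥2 ✗; longest run = 2 ✓; Tm = 64.9 + 41·(8 − 16.4)/20 = 47.7°C ✓ — fails.
F2 (21 nt, A=7 T=4 G=4 C=6): 3' end CCG has 3 G/C ✓; longest run = 3 ✓; Tm = 64.9 + 41·(10 − 16.4)/21 = 52.4°C ✓ — passes.
F3 (25 nt, A=12 T=5 G=5 C=3): 3' end AGA has 1 G/C, need ≥2 ✗; longest run = 3 ✓; Tm = 64.9 + 41·(8 − 16.4)/25 = 51.1°C ✓ — fails.

F2 only.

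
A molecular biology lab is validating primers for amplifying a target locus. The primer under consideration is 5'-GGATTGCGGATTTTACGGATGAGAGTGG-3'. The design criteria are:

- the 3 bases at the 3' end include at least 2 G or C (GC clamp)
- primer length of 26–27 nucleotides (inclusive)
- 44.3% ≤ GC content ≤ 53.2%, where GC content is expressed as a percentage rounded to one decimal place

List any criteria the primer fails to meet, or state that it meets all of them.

Base counts: A=6, T=8, G=12, C=2 (length 28).
GC clamp: 3' end TGG has 2 G/C ✓
length: length 28, outside 26–27 ✗
GC content: GC 14/28 = 50.0% ✓

Fails: length.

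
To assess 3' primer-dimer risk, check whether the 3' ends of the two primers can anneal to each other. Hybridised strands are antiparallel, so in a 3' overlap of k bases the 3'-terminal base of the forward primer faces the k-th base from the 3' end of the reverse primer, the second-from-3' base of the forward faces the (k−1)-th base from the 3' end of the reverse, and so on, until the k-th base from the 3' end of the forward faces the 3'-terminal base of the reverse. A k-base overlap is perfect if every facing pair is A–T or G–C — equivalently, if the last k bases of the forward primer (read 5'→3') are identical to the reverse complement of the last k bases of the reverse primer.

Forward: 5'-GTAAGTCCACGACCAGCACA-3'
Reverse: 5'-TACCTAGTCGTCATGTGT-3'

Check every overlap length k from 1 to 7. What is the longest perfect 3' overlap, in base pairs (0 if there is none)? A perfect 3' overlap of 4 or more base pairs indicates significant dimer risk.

Longest perfect overlap: 3 complementary base pairs; below the dimer-risk threshold (threshold 4).

Last 7 bases (5'→3') — forward …CAGCACA, reverse …CATGTGT.
Reverse complement of the reverse primer's last 7 bases: ACACATG; its first k bases are the reverse complement of the reverse primer's last k bases, so a perfect k-base overlap needs the forward primer's last k bases to equal them.
Comparing (forward last k vs required): k=1: A vs A ✓; k=2: CA vs AC ✗; k=3: ACA vs ACA ✓; k=4: CACA vs ACAC ✗; k=5: GCACA vs ACACA ✗; k=6: AGCACA vs ACACAT ✗; k=7: CAGCACA vs ACACATG ✗.
Perfect overlaps at k = 1, 3; the largest is 3.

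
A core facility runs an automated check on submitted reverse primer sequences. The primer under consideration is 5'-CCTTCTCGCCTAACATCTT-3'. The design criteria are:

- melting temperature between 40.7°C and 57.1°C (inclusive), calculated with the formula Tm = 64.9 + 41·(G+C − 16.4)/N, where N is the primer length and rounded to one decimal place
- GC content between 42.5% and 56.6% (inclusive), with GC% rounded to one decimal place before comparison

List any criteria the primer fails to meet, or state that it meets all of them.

Meets all criteria.

Base counts: A=3, T=7, G=1, C=8 (length 19).
Tm: Tm = 64.9 + 41·(9 − 16.4)/19 = 48.9°C ✓
GC content: GC 9/19 = 47.4% ✓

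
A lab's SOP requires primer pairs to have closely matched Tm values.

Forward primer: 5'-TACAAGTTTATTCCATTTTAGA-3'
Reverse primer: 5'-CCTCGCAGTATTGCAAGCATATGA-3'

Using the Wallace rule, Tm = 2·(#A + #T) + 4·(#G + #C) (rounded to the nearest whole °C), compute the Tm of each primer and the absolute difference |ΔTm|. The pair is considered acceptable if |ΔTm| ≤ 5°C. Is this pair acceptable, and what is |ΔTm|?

|ΔTm| = 16°C; the pair is not acceptable.

Forward: A=7 T=10 G=2 C=3 → Tm = 2·17 + 4·5 = 54°C.
Reverse: A=7 T=6 G=5 C=6 → Tm = 2·13 + 4·11 = 70°C.
|ΔTm| = |54 − 70| = 16°C, > 5°C.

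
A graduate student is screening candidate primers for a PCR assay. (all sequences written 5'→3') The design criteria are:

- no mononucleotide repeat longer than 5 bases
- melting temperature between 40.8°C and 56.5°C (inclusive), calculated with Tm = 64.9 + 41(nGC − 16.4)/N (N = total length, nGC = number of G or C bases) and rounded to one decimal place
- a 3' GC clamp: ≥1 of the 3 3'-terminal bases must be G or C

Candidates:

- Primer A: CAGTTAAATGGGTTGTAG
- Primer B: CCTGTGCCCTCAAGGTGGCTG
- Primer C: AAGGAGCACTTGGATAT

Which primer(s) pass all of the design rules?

Primer A only.

Primer A (18 nt, A=5 T=6 G=6 C=1): longest run = 3 ✓; Tm = 64.9 + 41·(7 − 16.4)/18 = 43.5°C ✓; 3' end TAG has 1 G/C ✓ — passes.
Primer B (21 nt, A=2 T=5 G=7 C=7): longest run = 3 ✓; Tm = 64.9 + 41·(14 − 16.4)/21 = 60.2°C, outside 40.8–56.5°C ✗; 3' end CTG has 2 G/C ✓ — fails.
Primer C (17 nt, A=6 T=4 G=5 C=2): longest run = 2 ✓; Tm = 64.9 + 41·(7 − 16.4)/17 = 42.2°C ✓; 3' end TAT has 0 G/C, need ≥1 ✗ — fails.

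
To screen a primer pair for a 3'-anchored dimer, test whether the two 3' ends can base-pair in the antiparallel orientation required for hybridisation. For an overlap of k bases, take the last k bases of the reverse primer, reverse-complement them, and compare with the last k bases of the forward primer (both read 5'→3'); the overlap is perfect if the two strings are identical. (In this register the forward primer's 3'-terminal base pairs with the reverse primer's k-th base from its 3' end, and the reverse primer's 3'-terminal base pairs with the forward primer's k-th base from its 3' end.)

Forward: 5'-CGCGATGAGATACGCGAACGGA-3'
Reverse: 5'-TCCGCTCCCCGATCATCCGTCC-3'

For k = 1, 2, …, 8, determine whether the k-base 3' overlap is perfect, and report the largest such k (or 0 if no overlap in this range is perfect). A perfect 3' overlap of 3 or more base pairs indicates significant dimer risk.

Longest perfect overlap: 3 complementary base pairs; significant dimer risk (threshold 3).

Last 8 bases (5'→3') — forward …CGAACGGA, reverse …ATCCGTCC.
Reverse complement of the reverse primer's last 8 bases: GGACGGAT; its first k bases are the reverse complement of the reverse primer's last k bases, so a perfect k-base overlap needs the forward primer's last k bases to equal them.
Comparing (forward last k vs required): k=1: A vs G ✗; k=2: GA vs GG ✗; k=3: GGA vs GGA ✓; k=4: CGGA vs GGAC ✗; k=5: ACGGA vs GGACG ✗; k=6: AACGGA vs GGACGG ✗; k=7: GAACGGA vs GGACGGA ✗; k=8: CGAACGGA vs GGACGGAT ✗.
Only k = 3 is perfect, so the longest perfect 3' overlap is 3.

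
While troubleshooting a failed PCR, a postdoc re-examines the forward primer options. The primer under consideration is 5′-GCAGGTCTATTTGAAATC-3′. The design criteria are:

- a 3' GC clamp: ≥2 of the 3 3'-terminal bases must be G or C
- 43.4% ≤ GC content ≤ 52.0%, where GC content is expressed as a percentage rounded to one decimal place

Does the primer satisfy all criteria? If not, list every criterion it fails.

Base counts: A=5, T=6, G=4, C=3 (length 18).
GC clamp: 3' end ATC has 1 G/C, need ≥2 ✗
GC content: GC 7/18 = 38.9%, outside 43.4–52.0% ✗

Fails: GC clamp, GC content.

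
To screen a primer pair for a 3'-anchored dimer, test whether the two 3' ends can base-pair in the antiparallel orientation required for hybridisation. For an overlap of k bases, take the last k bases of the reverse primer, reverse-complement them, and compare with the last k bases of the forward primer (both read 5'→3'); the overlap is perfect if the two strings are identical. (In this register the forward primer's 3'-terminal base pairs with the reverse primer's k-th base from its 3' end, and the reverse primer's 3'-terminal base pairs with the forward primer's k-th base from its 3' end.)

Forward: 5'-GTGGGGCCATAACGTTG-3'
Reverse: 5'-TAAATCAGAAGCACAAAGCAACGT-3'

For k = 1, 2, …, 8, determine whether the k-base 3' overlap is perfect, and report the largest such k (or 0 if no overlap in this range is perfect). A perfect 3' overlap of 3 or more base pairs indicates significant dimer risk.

Longest perfect overlap: 6 complementary base pairs; significant dimer risk (threshold 3).

Last 8 bases (5'→3') — forward …TAACGTTG, reverse …AGCAACGT.
Reverse complement of the reverse primer's last 8 bases: ACGTTGCT; its first k bases are the reverse complement of the reverse primer's last k bases, so a perfect k-base overlap needs the forward primer's last k bases to equal them.
Comparing (forward last k vs required): k=1: G vs A ✗; k=2: TG vs AC ✗; k=3: TTG vs ACG ✗; k=4: GTTG vs ACGT ✗; k=5: CGTTG vs ACGTT ✗; k=6: ACGTTG vs ACGTTG ✓; k=7: AACGTTG vs ACGTTGC ✗; k=8: TAACGTTG vs ACGTTGCT ✗.
Only k = 6 is perfect, so the longest perfect 3' overlap is 6.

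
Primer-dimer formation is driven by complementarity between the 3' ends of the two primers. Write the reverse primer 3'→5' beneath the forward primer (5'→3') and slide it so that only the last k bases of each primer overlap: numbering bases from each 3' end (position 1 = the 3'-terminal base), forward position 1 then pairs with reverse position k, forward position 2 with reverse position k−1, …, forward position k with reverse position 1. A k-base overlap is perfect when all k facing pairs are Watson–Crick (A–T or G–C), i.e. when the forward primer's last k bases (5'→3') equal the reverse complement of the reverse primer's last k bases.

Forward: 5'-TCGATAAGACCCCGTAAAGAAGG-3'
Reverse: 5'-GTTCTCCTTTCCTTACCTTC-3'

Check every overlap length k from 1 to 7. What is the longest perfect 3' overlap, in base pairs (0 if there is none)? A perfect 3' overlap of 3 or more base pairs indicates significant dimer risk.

Last 7 bases (5'→3') — forward …AAGAAGG, reverse …TACCTTC.
Reverse complement of the reverse primer's last 7 bases: GAAGGTA; its first k bases are the reverse complement of the reverse primer's last k bases, so a perfect k-base overlap needs the forward primer's last k bases to equal them.
Comparing (forward last k vs required): k=1: G vs G ✓; k=2: GG vs GA ✗; k=3: AGG vs GAA ✗; k=4: AAGG vs GAAG ✗; k=5: GAAGG vs GAAGG ✓; k=6: AGAAGG vs GAAGGT ✗; k=7: AAGAAGG vs GAAGGTA ✗.
Perfect overlaps at k = 1, 5; the largest is 5.

Longest perfect overlap: 5 complementary base pairs; significant dimer risk (threshold 3).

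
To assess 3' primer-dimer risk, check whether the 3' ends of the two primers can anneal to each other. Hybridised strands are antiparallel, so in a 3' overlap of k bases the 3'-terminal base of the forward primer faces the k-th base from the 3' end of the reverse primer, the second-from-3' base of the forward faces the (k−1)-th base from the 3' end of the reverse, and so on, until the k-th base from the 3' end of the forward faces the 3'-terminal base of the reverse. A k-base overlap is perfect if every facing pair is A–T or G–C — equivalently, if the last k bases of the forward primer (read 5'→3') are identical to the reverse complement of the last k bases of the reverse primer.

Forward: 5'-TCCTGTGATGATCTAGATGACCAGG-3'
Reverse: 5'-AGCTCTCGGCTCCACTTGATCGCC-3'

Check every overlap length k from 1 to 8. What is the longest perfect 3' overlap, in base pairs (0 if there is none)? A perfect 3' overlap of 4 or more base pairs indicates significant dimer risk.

Longest perfect overlap: 2 complementary base pairs; below the dimer-risk threshold (threshold 4).

Last 8 bases (5'→3') — forward …TGACCAGG, reverse …TGATCGCC.
Reverse complement of the reverse primer's last 8 bases: GGCGATCA; its first k bases are the reverse complement of the reverse primer's last k bases, so a perfect k-base overlap needs the forward primer's last k bases to equal them.
Comparing (forward last k vs required): k=1: G vs G ✓; k=2: GG vs GG ✓; k=3: AGG vs GGC ✗; k=4: CAGG vs GGCG ✗; k=5: CCAGG vs GGCGA ✗; k=6: ACCAGG vs GGCGAT ✗; k=7: GACCAGG vs GGCGATC ✗; k=8: TGACCAGG vs GGCGATCA ✗.
Perfect overlaps at k = 1, 2; the largest is 2.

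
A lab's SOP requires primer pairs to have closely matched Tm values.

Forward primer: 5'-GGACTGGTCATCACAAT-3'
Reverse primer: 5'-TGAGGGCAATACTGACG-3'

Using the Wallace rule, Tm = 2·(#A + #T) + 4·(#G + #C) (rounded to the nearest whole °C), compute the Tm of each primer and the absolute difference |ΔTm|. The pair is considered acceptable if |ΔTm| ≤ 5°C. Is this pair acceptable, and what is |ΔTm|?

|ΔTm| = 2°C; the pair is acceptable.

Forward: A=5 T=4 G=4 C=4 → Tm = 2·9 + 4·8 = 50°C.
Reverse: A=5 T=3 G=6 C=3 → Tm = 2·8 + 4·9 = 52°C.
|ΔTm| = |50 − 52| = 2°C, ≤ 5°C.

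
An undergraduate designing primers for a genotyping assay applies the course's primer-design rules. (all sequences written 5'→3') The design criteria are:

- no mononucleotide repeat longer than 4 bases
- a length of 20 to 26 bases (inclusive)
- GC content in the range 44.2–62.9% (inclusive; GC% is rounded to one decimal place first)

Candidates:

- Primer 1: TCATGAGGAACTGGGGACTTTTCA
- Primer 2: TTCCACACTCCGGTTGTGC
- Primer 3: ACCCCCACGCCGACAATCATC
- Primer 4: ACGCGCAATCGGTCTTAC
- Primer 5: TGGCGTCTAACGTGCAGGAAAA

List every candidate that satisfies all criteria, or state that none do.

Primer 1 and Primer 5.

Primer 1 (24 nt, A=6 T=7 G=7 C=4): longest run = 4 ✓; length 24 ✓; GC 11/24 = 45.8% ✓ — passes.
Primer 2 (19 nt, A=2 T=6 G=4 C=7): longest run = 2 ✓; length 19, outside 20–26 ✗; GC 11/19 = 57.9% ✓ — fails.
Primer 3 (21 nt, A=6 T=2 G=2 C=11): longest run = 5, exceeds 4 ✗; length 21 ✓; GC 13/21 = 61.9% ✓ — fails.
Primer 4 (18 nt, A=4 T=4 G=4 C=6): longest run = 2 ✓; length 18, outside 20–26 ✗; GC 10/18 = 55.6% ✓ — fails.
Primer 5 (22 nt, A=7 T=4 G=7 C=4): longest run = 4 ✓; length 22 ✓; GC 11/22 = 50.0% ✓ — passes.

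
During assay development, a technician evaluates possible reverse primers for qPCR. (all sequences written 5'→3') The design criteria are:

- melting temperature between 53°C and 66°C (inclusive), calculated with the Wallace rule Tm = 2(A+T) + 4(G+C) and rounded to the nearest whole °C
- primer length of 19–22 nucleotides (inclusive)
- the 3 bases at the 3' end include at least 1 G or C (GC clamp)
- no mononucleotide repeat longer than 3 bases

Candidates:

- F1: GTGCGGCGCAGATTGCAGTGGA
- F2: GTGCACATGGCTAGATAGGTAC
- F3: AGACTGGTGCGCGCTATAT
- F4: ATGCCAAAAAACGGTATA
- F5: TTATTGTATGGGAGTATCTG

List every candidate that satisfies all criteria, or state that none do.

F2 and F5.

F1 (22 nt, A=4 T=4 G=10 C=4): Tm = 2·8 + 4·14 = 72°C, outside 53–66°C ✗; length 22 ✓; 3' end GGA has 2 G/C ✓; longest run = 2 ✓ — fails.
F2 (22 nt, A=6 T=5 G=7 C=4): Tm = 2·11 + 4·11 = 66°C ✓; length 22 ✓; 3' end TAC has 1 G/C ✓; longest run = 2 ✓ — passes.
F3 (19 nt, A=4 T=5 G=6 C=4): Tm = 2·9 + 4·10 = 58°C ✓; length 19 ✓; 3' end TAT has 0 G/C, need ≥1 ✗; longest run = 2 ✓ — fails.
F4 (18 nt, A=9 T=3 G=3 C=3): Tm = 2·12 + 4·6 = 48°C, outside 53–66°C ✗; length 18, outside 19–22 ✗; 3' end ATA has 0 G/C, need ≥1 ✗; longest run = 6, exceeds 3 ✗ — fails.
F5 (20 nt, A=4 T=9 G=6 C=1): Tm = 2·13 + 4·7 = 54°C ✓; length 20 ✓; 3' end CTG has 2 G/C ✓; longest run = 3 ✓ — passes.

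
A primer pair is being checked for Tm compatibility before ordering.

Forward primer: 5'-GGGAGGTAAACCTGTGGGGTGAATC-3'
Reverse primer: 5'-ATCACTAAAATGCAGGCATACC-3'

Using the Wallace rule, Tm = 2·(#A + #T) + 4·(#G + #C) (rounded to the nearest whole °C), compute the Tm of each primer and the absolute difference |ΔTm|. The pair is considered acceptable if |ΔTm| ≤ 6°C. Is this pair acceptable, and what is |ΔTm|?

|ΔTm| = 16°C; the pair is not acceptable.

Forward: A=6 T=5 G=11 C=3 → Tm = 2·11 + 4·14 = 78°C.
Reverse: A=9 T=4 G=3 C=6 → Tm = 2·13 + 4·9 = 62°C.
|ΔTm| = |78 − 62| = 16°C, > 6°C.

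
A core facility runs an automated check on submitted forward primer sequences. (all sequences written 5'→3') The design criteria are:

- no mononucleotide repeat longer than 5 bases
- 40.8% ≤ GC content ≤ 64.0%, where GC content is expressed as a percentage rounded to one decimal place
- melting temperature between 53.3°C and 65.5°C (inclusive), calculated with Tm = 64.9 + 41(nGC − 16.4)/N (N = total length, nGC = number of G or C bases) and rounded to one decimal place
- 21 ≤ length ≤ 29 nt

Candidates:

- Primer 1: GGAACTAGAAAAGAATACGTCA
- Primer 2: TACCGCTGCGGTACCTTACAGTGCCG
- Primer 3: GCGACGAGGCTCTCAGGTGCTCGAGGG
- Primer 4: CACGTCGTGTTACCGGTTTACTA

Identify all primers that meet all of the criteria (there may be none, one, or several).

Primer 1 (22 nt, A=11 T=3 G=5 C=3): longest run = 4 ✓; GC 8/22 = 36.4%, outside 40.8–64.0% ✗; Tm = 64.9 + 41·(8 − 16.4)/22 = 49.2°C, outside 53.3–65.5°C ✗; length 22 ✓ — fails.
Primer 2 (26 nt, A=4 T=6 G=7 C=9): longest run = 2 ✓; GC 16/26 = 61.5% ✓; Tm = 64.9 + 41·(16 − 16.4)/26 = 64.3°C ✓; length 26 ✓ — passes.
Primer 3 (27 nt, A=4 T=4 G=12 C=7): longest run = 3 ✓; GC 19/27 = 70.4%, outside 40.8–64.0% ✗; Tm = 64.9 + 41·(19 − 16.4)/27 = 68.8°C, outside 53.3–65.5°C ✗; length 27 ✓ — fails.
Primer 4 (23 nt, A=4 T=8 G=5 C=6): longest run = 3 ✓; GC 11/23 = 47.8% ✓; Tm = 64.9 + 41·(11 − 16.4)/23 = 55.3°C ✓; length 23 ✓ — passes.

Primer 2 and Primer 4.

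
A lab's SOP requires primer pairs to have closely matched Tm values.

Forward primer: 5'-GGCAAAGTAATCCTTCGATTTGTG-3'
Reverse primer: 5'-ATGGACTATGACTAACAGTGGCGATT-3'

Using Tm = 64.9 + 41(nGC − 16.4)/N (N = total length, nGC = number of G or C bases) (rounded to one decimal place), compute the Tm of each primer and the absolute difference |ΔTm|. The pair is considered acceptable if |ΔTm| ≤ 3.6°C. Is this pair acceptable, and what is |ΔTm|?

Forward: G+C = 10, N = 24 → Tm = 64.9 + 41·(10 − 16.4)/24 = 54.0°C.
Reverse: G+C = 11, N = 26 → Tm = 64.9 + 41·(11 − 16.4)/26 = 56.4°C.
|ΔTm| = |54.0 − 56.4| = 2.4°C, ≤ 3.6°C.

|ΔTm| = 2.4°C; the pair is acceptable.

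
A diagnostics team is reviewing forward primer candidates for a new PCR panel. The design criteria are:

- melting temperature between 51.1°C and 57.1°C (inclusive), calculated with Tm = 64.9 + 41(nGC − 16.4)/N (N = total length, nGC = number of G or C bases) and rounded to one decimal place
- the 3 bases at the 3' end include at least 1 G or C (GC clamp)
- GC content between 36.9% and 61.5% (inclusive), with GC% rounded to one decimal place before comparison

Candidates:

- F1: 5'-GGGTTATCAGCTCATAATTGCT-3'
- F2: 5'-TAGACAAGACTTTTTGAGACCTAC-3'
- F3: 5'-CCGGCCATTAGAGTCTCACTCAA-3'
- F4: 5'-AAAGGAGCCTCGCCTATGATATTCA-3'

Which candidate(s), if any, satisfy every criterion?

F1 (22 nt, A=5 T=8 G=5 C=4): Tm = 64.9 + 41·(9 − 16.4)/22 = 51.1°C ✓; 3' end GCT has 2 G/C ✓; GC 9/22 = 40.9% ✓ — passes.
F2 (24 nt, A=8 T=7 G=4 C=5): Tm = 64.9 + 41·(9 − 16.4)/24 = 52.3°C ✓; 3' end TAC has 1 G/C ✓; GC 9/24 = 37.5% ✓ — passes.
F3 (23 nt, A=6 T=5 G=4 C=8): Tm = 64.9 + 41·(12 − 16.4)/23 = 57.1°C ✓; 3' end CAA has 1 G/C ✓; GC 12/23 = 52.2% ✓ — passes.
F4 (25 nt, A=8 T=6 G=5 C=6): Tm = 64.9 + 41·(11 − 16.4)/25 = 56.0°C ✓; 3' end TCA has 1 G/C ✓; GC 11/25 = 44.0% ✓ — passes.

F1, F2, F3 and F4.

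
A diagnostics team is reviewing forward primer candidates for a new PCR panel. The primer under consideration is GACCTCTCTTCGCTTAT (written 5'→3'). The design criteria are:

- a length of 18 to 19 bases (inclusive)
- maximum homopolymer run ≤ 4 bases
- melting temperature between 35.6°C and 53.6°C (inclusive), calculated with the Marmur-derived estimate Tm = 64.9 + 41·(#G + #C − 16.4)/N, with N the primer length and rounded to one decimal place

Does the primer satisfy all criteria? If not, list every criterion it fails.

Fails: length.

Base counts: A=2, T=7, G=2, C=6 (length 17).
length: length 17, outside 18–19 ✗
homopolymer run: longest run = 2 ✓
Tm: Tm = 64.9 + 41·(8 − 16.4)/17 = 44.6°C ✓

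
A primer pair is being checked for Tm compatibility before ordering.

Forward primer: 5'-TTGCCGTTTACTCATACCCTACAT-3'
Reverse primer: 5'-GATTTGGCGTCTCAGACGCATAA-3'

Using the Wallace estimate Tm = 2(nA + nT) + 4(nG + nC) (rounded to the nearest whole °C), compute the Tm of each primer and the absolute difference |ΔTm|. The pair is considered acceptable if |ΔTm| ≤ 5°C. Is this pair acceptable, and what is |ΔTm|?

|ΔTm| = 0°C; the pair is acceptable.

Forward: A=5 T=9 G=2 C=8 → Tm = 2·14 + 4·10 = 68°C.
Reverse: A=6 T=6 G=6 C=5 → Tm = 2·12 + 4·11 = 68°C.
|ΔTm| = |68 − 68| = 0°C, ≤ 5°C.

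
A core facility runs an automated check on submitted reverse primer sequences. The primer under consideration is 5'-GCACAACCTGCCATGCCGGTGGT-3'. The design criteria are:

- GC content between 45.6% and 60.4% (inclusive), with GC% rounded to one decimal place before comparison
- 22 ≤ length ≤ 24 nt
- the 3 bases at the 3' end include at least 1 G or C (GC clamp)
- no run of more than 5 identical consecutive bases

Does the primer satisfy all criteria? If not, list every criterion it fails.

Fails: GC content.

Base counts: A=4, T=4, G=7, C=8 (length 23).
GC content: GC 15/23 = 65.2%, outside 45.6–60.4% ✗
length: length 23 ✓
GC clamp: 3' end GGT has 2 G/C ✓
homopolymer run: longest run = 2 ✓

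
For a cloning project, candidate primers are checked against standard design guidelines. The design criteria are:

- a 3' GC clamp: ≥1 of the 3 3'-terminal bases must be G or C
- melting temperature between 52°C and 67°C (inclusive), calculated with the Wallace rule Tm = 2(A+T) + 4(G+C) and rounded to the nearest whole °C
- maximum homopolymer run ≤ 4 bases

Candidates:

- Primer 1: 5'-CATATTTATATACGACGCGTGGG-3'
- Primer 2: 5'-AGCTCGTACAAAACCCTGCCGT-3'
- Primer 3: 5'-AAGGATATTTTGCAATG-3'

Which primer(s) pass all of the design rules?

Primer 1 only.

Primer 1 (23 nt, A=6 T=7 G=6 C=4): 3' end GGG has 3 G/C ✓; Tm = 2·13 + 4·10 = 66°C ✓; longest run = 3 ✓ — passes.
Primer 2 (22 nt, A=6 T=4 G=4 C=8): 3' end CGT has 2 G/C ✓; Tm = 2·10 + 4·12 = 68°C, outside 52–67°C ✗; longest run = 4 ✓ — fails.
Primer 3 (17 nt, A=6 T=6 G=4 C=1): 3' end ATG has 1 G/C ✓; Tm = 2·12 + 4·5 = 44°C, outside 52–67°C ✗; longest run = 4 ✓ — fails.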